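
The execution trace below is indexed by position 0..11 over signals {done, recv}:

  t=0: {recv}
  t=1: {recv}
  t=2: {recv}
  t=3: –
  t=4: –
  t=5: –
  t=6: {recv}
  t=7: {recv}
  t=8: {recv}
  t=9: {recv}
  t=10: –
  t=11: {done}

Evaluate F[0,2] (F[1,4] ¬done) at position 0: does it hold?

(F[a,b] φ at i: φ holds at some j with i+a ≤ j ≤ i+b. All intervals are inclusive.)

Check F[1,4] ¬done at each j in [0,2]:
  j=0: holds (witness at 1)
  j=1: holds (witness at 2)
  j=2: holds (witness at 3)
Found at j=0 → formula holds.

True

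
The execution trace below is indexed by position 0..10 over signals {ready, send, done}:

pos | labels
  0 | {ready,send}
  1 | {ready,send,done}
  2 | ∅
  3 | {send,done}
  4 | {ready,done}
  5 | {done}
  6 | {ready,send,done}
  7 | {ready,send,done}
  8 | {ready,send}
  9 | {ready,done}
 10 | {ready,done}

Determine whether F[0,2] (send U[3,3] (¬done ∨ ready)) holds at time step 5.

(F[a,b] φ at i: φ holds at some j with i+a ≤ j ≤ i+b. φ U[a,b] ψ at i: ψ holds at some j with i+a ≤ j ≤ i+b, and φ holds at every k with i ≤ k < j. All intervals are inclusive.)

Yes

Check (send U[3,3] (¬done ∨ ready)) at each j in [5,7]:
  j=5: fails
  j=6: holds
  j=7: fails
Found at j=6 → formula holds.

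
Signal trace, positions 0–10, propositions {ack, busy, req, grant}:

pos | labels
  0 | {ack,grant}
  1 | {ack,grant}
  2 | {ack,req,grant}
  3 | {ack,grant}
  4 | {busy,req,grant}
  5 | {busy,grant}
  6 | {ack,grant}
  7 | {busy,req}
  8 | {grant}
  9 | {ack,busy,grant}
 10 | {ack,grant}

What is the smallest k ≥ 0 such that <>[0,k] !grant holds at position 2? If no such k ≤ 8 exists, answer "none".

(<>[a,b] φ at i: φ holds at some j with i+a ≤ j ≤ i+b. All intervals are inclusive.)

Scan j = 2,3,… for !grant:
  j=2: fails
  j=3: fails
  j=4: fails
  j=5: fails
  j=6: fails
  j=7: holds
First hit at j=7, so smallest k = 7-2 = 5.

5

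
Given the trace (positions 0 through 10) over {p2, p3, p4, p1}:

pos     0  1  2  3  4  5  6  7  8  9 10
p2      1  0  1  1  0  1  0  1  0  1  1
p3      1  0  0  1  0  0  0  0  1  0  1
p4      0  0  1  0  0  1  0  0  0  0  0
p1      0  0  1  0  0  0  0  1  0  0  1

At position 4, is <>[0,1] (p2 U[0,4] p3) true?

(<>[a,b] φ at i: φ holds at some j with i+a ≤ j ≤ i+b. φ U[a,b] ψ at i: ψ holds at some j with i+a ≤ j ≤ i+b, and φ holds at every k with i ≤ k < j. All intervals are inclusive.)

No

Check (p2 U[0,4] p3) at each j in [4,5]:
  j=4: fails
  j=5: fails
No position in the window satisfies it → formula fails.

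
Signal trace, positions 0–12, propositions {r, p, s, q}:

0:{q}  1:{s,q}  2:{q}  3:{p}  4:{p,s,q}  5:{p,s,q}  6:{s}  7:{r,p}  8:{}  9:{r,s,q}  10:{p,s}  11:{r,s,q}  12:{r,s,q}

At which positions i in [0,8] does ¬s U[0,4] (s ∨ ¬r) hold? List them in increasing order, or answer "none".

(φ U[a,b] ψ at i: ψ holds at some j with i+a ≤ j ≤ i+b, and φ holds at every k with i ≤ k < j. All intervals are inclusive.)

Evaluate at each i in [0,8]:
  i=0: ✓ (rhs at j=0)
  i=1: ✓ (rhs at j=1)
  i=2: ✓ (rhs at j=2)
  i=3: ✓ (rhs at j=3)
  i=4: ✓ (rhs at j=4)
  i=5: ✓ (rhs at j=5)
  i=6: ✓ (rhs at j=6)
  i=7: ✓ (rhs at j=8; lhs holds on [7,7])
  i=8: ✓ (rhs at j=8)

0, 1, 2, 3, 4, 5, 6, 7, 8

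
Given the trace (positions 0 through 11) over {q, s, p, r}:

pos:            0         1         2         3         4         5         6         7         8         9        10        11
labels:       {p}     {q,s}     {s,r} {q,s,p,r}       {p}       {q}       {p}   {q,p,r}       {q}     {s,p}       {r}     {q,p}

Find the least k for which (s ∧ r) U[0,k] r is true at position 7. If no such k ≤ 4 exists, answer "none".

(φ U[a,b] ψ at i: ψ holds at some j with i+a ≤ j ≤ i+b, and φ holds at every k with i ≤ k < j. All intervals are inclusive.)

Need earliest j ≥ 7 with r, and (s ∧ r) at every k in [7,j-1].
  j=7: rhs holds (empty prefix). k = 0.

0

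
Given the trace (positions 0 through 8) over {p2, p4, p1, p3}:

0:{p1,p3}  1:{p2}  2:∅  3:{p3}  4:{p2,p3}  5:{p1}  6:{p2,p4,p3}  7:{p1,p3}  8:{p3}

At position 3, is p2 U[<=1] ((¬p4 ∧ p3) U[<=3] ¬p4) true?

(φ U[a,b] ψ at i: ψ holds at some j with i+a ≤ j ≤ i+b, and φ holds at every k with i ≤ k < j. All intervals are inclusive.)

Need some j in [3,4] with ((¬p4 ∧ p3) U[<=3] ¬p4), and p2 at every k in [3,j-1].
  j=3: ((¬p4 ∧ p3) U[<=3] ¬p4) holds; no prefix to check → satisfied.

Holds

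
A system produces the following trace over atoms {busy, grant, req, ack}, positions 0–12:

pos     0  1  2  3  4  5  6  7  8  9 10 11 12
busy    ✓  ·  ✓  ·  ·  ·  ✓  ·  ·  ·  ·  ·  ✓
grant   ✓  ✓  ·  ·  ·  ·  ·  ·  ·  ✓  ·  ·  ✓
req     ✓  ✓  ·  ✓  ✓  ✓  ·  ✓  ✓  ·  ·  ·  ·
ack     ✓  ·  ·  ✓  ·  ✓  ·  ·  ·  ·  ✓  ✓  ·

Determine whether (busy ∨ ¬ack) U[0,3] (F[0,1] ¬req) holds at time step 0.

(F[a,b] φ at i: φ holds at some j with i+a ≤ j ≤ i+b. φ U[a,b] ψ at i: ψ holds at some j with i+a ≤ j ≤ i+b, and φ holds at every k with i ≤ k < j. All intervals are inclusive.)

Need some j in [0,3] with F[0,1] ¬req, and (busy ∨ ¬ack) at every k in [0,j-1].
  j=0: F[0,1] ¬req — fails (none in [0,1]).
  j=1: F[0,1] ¬req holds; (busy ∨ ¬ack) holds at every k in [0,0] → satisfied.

True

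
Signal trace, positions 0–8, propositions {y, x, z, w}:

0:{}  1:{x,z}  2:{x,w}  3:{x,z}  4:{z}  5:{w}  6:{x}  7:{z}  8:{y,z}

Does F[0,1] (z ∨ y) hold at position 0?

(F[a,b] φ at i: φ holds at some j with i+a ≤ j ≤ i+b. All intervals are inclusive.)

Check (z ∨ y) at each j in [0,1]:
  j=0: false
  j=1: true
Found at j=1 → formula holds.

Yes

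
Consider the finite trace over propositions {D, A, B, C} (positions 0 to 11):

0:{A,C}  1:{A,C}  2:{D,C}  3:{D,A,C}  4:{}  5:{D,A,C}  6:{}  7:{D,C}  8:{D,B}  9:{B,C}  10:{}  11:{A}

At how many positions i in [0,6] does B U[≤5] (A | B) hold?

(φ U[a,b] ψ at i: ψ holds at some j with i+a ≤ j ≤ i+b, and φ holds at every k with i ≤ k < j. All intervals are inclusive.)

4

Evaluate at each i in [0,6]:
  i=0: ✓ (rhs at j=0)
  i=1: ✓ (rhs at j=1)
  i=2: ✗ (lhs fails at k=2 before rhs at j=3)
  i=3: ✓ (rhs at j=3)
  i=4: ✗ (lhs fails at k=4 before rhs at j=5)
  i=5: ✓ (rhs at j=5)
  i=6: ✗ (lhs fails at k=6 before rhs at j=8)
Positions where it holds: {0, 1, 3, 5} → 4.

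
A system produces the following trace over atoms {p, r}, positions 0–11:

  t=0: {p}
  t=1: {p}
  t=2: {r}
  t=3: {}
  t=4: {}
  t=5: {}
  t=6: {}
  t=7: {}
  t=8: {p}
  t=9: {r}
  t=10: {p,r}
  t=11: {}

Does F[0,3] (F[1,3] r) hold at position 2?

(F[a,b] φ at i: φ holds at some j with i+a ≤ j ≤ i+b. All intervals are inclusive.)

Check F[1,3] r at each j in [2,5]:
  j=2: fails (none in [3,5])
  j=3: fails (none in [4,6])
  j=4: fails (none in [5,7])
  j=5: fails (none in [6,8])
No position in the window satisfies it → formula fails.

False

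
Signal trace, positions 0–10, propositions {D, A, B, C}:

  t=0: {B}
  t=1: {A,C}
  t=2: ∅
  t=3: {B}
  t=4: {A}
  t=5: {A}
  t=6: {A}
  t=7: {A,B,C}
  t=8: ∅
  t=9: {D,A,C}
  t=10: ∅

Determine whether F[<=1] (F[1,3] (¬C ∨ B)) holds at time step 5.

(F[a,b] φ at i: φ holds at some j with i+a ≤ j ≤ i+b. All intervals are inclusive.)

Check F[1,3] (¬C ∨ B) at each j in [5,6]:
  j=5: holds (witness at 6)
  j=6: holds (witness at 7)
Found at j=5 → formula holds.

Holds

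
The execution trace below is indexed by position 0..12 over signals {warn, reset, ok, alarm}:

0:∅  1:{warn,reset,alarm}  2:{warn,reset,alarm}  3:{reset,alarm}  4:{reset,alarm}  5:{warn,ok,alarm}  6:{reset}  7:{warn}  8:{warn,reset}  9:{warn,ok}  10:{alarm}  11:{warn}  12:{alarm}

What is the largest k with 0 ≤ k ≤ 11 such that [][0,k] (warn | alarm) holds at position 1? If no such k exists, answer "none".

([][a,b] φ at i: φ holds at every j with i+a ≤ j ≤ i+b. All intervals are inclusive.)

(warn | alarm) must hold from j=1 onward; find where it first fails.
  j=1: holds
  j=2: holds
  j=3: holds
  j=4: holds
  j=5: holds
  j=6: fails
Holds on [1,5], so largest k = 4.

4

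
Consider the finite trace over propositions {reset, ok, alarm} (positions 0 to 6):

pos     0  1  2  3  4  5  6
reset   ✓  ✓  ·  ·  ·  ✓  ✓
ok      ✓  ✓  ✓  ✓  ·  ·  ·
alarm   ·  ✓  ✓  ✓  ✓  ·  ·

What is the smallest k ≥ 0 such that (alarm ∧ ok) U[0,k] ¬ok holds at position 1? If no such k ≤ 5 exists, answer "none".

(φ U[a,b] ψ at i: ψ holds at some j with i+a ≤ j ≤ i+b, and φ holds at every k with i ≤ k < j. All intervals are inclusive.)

3

Need earliest j ≥ 1 with ¬ok, and (alarm ∧ ok) at every k in [1,j-1].
  j=1: rhs fails.
  j=2: rhs fails.
  j=3: rhs fails.
  j=4: rhs holds; lhs holds on [1,3]. k = 3.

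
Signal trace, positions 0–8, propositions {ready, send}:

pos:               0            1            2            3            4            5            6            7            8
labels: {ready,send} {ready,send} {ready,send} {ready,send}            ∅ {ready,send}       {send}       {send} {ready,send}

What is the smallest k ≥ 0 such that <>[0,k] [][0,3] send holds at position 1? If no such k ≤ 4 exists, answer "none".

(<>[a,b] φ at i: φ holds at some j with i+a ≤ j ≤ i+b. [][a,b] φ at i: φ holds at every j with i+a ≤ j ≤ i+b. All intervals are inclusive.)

Scan j = 1,2,… for [][0,3] send:
  j=1: fails
  j=2: fails
  j=3: fails
  j=4: fails
  j=5: holds
First hit at j=5, so smallest k = 5-1 = 4.

4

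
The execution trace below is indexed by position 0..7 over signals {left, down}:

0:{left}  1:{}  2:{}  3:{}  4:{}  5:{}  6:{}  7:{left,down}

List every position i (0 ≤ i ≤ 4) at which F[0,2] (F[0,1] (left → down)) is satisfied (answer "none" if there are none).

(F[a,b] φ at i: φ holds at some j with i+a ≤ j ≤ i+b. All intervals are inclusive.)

Evaluate at each i in [0,4]:
  i=0: ✓ (witness j=0)
  i=1: ✓ (witness j=1)
  i=2: ✓ (witness j=2)
  i=3: ✓ (witness j=3)
  i=4: ✓ (witness j=4)

0, 1, 2, 3, 4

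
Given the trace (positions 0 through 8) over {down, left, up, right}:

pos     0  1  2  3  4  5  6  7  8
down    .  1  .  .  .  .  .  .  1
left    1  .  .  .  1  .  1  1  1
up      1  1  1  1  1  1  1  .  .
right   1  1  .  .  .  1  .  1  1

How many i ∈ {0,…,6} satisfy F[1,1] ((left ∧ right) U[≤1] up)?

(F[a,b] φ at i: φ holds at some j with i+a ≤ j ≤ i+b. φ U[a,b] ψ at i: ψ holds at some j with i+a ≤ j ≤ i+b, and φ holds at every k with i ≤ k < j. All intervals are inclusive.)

Evaluate at each i in [0,6]:
  i=0: ✓ (witness j=1)
  i=1: ✓ (witness j=2)
  i=2: ✓ (witness j=3)
  i=3: ✓ (witness j=4)
  i=4: ✓ (witness j=5)
  i=5: ✓ (witness j=6)
  i=6: ✗ (none in [7,7])
Positions where it holds: {0, 1, 2, 3, 4, 5} → 6.

6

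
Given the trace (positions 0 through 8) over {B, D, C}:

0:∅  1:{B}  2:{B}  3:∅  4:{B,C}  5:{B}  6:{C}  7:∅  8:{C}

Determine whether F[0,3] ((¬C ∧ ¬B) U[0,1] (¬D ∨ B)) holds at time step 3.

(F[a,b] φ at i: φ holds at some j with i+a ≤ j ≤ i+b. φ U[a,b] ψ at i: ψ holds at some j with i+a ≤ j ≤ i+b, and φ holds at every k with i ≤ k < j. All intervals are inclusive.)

True

Check ((¬C ∧ ¬B) U[0,1] (¬D ∨ B)) at each j in [3,6]:
  j=3: holds
  j=4: holds
  j=5: holds
  j=6: holds
Found at j=3 → formula holds.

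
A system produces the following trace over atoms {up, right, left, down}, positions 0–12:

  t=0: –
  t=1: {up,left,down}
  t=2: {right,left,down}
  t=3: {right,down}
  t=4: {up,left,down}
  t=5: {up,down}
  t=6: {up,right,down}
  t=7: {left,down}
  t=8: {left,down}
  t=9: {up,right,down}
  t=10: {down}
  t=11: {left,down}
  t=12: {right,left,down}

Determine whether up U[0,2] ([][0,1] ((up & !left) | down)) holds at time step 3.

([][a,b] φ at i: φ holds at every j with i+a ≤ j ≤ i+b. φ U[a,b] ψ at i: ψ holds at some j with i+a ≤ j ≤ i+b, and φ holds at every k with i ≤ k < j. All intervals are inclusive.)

True

Need some j in [3,5] with [][0,1] ((up & !left) | down), and up at every k in [3,j-1].
  j=3: [][0,1] ((up & !left) | down) holds; no prefix to check → satisfied.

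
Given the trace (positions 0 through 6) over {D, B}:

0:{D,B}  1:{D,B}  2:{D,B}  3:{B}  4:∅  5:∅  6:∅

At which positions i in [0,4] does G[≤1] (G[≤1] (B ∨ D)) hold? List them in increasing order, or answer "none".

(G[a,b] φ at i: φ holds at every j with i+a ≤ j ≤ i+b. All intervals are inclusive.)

0, 1

Evaluate at each i in [0,4]:
  i=0: ✓ (all of [0,1])
  i=1: ✓ (all of [1,2])
  i=2: ✗ (fails at j=3)
  i=3: ✗ (fails at j=3)
  i=4: ✗ (fails at j=4)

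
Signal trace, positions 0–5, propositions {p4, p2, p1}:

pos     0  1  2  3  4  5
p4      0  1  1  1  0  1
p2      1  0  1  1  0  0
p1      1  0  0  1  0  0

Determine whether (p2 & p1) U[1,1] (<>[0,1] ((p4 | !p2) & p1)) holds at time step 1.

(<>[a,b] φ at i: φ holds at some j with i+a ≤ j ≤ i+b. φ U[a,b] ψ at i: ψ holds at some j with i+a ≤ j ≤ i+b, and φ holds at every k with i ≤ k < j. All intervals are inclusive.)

Need some j in [2,2] with <>[0,1] ((p4 | !p2) & p1), and (p2 & p1) at every k in [1,j-1].
  j=2: <>[0,1] ((p4 | !p2) & p1) holds, but (p2 & p1) fails at k=1 → not this j.
No j in the window works → until fails.

False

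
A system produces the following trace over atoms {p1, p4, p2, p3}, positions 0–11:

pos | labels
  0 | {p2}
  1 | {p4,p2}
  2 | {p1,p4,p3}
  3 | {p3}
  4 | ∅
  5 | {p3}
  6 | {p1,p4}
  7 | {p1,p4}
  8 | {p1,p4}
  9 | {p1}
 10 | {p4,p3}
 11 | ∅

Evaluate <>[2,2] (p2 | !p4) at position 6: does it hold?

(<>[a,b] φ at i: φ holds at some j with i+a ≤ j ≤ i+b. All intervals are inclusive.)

Check (p2 | !p4) at each j in [8,8]:
  j=8: false
No position in the window satisfies it → formula fails.

Does not hold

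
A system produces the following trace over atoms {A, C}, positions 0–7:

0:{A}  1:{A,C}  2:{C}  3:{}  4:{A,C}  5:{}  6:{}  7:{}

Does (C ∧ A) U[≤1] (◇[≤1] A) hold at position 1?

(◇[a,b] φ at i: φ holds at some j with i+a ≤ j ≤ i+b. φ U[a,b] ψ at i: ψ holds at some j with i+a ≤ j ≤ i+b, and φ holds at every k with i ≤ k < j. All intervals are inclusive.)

Yes

Need some j in [1,2] with ◇[≤1] A, and (C ∧ A) at every k in [1,j-1].
  j=1: ◇[≤1] A holds; no prefix to check → satisfied.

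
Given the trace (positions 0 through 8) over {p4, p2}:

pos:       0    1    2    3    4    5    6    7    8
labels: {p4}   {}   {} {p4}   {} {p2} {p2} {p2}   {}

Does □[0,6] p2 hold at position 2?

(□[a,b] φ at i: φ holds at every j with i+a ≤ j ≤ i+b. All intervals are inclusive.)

Check p2 at every j in [2,8]:
  j=2: false
  j=3: false
  j=4: false
  j=5: true
  j=6: true
  j=7: true
  j=8: false
Fails at j=2 → formula fails.

Does not hold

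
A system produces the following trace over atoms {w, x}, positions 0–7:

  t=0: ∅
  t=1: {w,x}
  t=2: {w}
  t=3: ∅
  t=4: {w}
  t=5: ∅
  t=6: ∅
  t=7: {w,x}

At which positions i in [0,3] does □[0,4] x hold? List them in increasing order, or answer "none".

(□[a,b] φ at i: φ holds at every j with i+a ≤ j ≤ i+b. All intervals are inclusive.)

none

Evaluate at each i in [0,3]:
  i=0: ✗ (fails at j=0)
  i=1: ✗ (fails at j=2)
  i=2: ✗ (fails at j=2)
  i=3: ✗ (fails at j=3)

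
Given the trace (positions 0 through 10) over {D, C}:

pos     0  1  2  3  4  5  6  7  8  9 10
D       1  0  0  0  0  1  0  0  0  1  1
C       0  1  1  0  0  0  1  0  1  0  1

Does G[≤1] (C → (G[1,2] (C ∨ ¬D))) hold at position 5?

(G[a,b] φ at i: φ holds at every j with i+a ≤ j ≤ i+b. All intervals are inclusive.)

Yes

Check (C → (G[1,2] (C ∨ ¬D))) at every j in [5,6]:
  j=5: antecedent false → ✓
  j=6: antecedent true; consequent holds on [7,8] → ✓
All positions satisfy it → formula holds.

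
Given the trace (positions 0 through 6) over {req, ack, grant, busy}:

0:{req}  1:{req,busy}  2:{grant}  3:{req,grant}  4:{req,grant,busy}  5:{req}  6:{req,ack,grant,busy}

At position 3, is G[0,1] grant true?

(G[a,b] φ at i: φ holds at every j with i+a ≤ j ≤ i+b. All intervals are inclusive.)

Check grant at every j in [3,4]:
  j=3: true
  j=4: true
All positions satisfy it → formula holds.

Yes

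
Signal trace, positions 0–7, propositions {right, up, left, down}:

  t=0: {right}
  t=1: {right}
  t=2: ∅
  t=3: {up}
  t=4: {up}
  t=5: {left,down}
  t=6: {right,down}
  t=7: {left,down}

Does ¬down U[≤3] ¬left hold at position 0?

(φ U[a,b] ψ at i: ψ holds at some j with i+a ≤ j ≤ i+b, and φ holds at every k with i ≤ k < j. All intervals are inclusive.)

Need some j in [0,3] with ¬left, and ¬down at every k in [0,j-1].
  j=0: ¬left holds; no prefix to check → satisfied.

Holds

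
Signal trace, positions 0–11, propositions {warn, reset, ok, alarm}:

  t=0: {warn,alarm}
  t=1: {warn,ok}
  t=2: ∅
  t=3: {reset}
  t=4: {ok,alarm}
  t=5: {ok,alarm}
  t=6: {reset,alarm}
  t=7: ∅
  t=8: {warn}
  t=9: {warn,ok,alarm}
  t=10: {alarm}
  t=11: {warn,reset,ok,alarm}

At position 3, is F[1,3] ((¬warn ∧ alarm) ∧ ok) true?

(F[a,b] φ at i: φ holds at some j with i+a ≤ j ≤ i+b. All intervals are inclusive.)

Check ((¬warn ∧ alarm) ∧ ok) at each j in [4,6]:
  j=4: true
  j=5: true
  j=6: false
Found at j=4 → formula holds.

True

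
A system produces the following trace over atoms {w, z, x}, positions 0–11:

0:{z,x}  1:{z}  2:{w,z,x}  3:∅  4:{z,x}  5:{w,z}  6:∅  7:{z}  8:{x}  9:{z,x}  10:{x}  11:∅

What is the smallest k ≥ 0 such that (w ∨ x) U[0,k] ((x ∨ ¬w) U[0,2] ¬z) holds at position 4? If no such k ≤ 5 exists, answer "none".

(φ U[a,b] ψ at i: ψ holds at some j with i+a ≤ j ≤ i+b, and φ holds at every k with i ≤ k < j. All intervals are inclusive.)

Need earliest j ≥ 4 with ((x ∨ ¬w) U[0,2] ¬z), and (w ∨ x) at every k in [4,j-1].
  j=4: rhs fails.
  j=5: rhs fails.
  j=6: rhs holds; lhs holds on [4,5]. k = 2.

2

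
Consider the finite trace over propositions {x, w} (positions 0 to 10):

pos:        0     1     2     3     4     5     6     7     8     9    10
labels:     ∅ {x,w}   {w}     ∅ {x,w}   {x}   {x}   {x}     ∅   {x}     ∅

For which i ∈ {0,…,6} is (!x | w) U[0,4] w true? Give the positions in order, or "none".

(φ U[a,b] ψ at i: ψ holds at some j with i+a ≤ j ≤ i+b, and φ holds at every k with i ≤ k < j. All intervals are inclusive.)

0, 1, 2, 3, 4

Evaluate at each i in [0,6]:
  i=0: ✓ (rhs at j=1; lhs holds on [0,0])
  i=1: ✓ (rhs at j=1)
  i=2: ✓ (rhs at j=2)
  i=3: ✓ (rhs at j=4; lhs holds on [3,3])
  i=4: ✓ (rhs at j=4)
  i=5: ✗ (no rhs in [5,9])
  i=6: ✗ (no rhs in [6,10])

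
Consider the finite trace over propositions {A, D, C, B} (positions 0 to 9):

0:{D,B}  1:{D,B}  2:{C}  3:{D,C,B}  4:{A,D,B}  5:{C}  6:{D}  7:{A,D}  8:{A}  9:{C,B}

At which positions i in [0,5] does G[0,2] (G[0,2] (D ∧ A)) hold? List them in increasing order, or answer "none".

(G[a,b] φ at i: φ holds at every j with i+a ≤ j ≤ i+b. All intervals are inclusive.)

Evaluate at each i in [0,5]:
  i=0: ✗ (fails at j=0)
  i=1: ✗ (fails at j=1)
  i=2: ✗ (fails at j=2)
  i=3: ✗ (fails at j=3)
  i=4: ✗ (fails at j=4)
  i=5: ✗ (fails at j=5)

none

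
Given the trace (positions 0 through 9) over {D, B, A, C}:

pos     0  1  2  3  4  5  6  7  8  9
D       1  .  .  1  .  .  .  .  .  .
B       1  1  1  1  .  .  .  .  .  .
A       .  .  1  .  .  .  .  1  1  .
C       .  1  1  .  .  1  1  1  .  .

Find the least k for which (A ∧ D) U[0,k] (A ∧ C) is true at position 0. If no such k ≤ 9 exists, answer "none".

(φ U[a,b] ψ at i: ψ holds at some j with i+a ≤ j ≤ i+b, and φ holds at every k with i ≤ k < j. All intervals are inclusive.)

none

Need earliest j ≥ 0 with (A ∧ C), and (A ∧ D) at every k in [0,j-1].
  j=0: rhs fails.
  j=1: rhs fails.
  j=2: rhs holds but lhs fails at k=0.
  j=3: rhs fails.
  j=4: rhs fails.
  j=5: rhs fails.
  j=6: rhs fails.
  j=7: rhs holds but lhs fails at k=0.
  j=8: rhs fails.
  j=9: rhs fails.
No witness within the range → none.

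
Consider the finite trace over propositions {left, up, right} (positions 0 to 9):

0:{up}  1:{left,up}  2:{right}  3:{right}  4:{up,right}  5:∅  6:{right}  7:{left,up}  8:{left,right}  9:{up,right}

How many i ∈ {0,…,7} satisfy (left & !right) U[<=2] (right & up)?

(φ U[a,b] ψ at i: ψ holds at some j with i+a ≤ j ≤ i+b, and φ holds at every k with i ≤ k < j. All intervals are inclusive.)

1

Evaluate at each i in [0,7]:
  i=0: ✗ (no rhs in [0,2])
  i=1: ✗ (no rhs in [1,3])
  i=2: ✗ (lhs fails at k=2 before rhs at j=4)
  i=3: ✗ (lhs fails at k=3 before rhs at j=4)
  i=4: ✓ (rhs at j=4)
  i=5: ✗ (no rhs in [5,7])
  i=6: ✗ (no rhs in [6,8])
  i=7: ✗ (lhs fails at k=8 before rhs at j=9)
Positions where it holds: {4} → 1.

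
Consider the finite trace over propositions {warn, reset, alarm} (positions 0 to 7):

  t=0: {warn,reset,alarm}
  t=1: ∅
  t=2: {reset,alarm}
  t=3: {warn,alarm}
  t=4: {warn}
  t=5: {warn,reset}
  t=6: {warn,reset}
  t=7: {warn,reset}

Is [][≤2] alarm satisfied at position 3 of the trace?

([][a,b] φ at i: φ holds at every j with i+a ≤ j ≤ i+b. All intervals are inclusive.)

Check alarm at every j in [3,5]:
  j=3: true
  j=4: false
  j=5: false
Fails at j=4 → formula fails.

False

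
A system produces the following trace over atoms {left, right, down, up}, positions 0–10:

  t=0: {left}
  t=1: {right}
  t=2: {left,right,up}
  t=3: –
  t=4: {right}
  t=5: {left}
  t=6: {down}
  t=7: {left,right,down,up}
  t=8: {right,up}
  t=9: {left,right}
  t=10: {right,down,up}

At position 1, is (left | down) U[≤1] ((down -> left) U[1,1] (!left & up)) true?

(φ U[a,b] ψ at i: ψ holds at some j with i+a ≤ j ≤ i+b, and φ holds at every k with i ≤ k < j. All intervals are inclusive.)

Need some j in [1,2] with ((down -> left) U[1,1] (!left & up)), and (left | down) at every k in [1,j-1].
  j=1: ((down -> left) U[1,1] (!left & up)) — fails.
  j=2: ((down -> left) U[1,1] (!left & up)) — fails.
No j in the window works → until fails.

No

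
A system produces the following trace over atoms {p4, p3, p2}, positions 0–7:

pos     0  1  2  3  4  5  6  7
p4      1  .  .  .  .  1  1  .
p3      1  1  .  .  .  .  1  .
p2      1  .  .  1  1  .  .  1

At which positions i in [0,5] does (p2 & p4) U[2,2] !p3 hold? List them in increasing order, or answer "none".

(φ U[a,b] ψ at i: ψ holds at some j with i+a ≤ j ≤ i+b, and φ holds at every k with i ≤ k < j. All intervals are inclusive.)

none

Evaluate at each i in [0,5]:
  i=0: ✗ (lhs fails at k=1 before rhs at j=2)
  i=1: ✗ (lhs fails at k=1 before rhs at j=3)
  i=2: ✗ (lhs fails at k=2 before rhs at j=4)
  i=3: ✗ (lhs fails at k=3 before rhs at j=5)
  i=4: ✗ (no rhs in [6,6])
  i=5: ✗ (lhs fails at k=5 before rhs at j=7)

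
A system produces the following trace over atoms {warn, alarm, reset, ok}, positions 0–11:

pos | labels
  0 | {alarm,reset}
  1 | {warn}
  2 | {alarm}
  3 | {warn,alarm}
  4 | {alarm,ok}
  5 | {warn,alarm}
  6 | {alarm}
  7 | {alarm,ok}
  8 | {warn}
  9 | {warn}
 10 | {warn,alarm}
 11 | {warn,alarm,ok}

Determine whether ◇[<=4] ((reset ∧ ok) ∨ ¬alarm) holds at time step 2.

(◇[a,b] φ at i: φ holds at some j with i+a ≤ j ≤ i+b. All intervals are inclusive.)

No

Check ((reset ∧ ok) ∨ ¬alarm) at each j in [2,6]:
  j=2: false
  j=3: false
  j=4: false
  j=5: false
  j=6: false
No position in the window satisfies it → formula fails.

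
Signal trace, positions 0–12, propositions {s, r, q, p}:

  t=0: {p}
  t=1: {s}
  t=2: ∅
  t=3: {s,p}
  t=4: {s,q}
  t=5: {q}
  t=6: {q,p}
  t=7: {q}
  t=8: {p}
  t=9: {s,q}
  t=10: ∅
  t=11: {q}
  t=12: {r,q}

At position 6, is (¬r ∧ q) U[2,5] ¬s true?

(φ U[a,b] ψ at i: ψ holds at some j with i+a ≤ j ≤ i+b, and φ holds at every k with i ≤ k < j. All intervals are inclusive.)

Yes

Need some j in [8,11] with ¬s, and (¬r ∧ q) at every k in [6,j-1].
  j=8: ¬s holds; (¬r ∧ q) holds at every k in [6,7] → satisfied.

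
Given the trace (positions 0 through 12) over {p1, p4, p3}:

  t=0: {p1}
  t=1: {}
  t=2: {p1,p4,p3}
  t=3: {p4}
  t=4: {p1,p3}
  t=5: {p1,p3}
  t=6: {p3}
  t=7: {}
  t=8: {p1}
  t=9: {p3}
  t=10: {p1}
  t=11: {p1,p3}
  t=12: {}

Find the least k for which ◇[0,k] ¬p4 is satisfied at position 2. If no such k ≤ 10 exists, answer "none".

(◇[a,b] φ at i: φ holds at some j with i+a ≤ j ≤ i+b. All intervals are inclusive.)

2

Scan j = 2,3,… for ¬p4:
  j=2: fails
  j=3: fails
  j=4: holds
First hit at j=4, so smallest k = 4-2 = 2.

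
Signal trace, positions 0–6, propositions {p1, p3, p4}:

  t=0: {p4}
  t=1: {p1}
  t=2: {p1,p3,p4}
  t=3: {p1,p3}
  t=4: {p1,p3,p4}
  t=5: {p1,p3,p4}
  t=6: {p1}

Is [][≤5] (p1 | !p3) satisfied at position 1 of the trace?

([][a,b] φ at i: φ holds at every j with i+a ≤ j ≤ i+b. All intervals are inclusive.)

True

Check (p1 | !p3) at every j in [1,6]:
  j=1: true
  j=2: true
  j=3: true
  j=4: true
  j=5: true
  j=6: true
All positions satisfy it → formula holds.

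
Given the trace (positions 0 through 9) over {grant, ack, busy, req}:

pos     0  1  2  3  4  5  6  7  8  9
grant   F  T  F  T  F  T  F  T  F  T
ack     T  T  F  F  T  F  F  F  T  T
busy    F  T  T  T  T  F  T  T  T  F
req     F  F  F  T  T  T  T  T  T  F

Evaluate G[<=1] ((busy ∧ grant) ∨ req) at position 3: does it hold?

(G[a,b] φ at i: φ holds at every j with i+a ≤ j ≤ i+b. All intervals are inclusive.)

True

Check ((busy ∧ grant) ∨ req) at every j in [3,4]:
  j=3: true
  j=4: true
All positions satisfy it → formula holds.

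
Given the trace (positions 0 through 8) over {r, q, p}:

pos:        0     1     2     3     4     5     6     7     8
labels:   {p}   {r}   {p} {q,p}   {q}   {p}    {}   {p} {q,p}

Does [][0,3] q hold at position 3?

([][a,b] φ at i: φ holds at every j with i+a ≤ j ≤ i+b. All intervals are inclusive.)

No

Check q at every j in [3,6]:
  j=3: true
  j=4: true
  j=5: false
  j=6: false
Fails at j=5 → formula fails.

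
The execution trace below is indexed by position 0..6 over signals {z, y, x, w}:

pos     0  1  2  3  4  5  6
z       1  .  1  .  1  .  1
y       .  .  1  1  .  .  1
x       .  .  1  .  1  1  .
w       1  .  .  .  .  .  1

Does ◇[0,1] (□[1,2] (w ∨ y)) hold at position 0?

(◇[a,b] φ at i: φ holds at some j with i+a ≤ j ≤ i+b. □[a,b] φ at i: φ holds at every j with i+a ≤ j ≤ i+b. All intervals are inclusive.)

Check □[1,2] (w ∨ y) at each j in [0,1]:
  j=0: fails at 1
  j=1: holds on [2,3]
Found at j=1 → formula holds.

Holds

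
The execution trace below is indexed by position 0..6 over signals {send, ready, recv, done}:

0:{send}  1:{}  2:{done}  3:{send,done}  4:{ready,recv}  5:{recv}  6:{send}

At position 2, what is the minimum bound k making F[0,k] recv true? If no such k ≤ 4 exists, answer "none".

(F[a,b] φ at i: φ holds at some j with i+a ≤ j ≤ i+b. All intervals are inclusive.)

Scan j = 2,3,… for recv:
  j=2: fails
  j=3: fails
  j=4: holds
First hit at j=4, so smallest k = 4-2 = 2.

2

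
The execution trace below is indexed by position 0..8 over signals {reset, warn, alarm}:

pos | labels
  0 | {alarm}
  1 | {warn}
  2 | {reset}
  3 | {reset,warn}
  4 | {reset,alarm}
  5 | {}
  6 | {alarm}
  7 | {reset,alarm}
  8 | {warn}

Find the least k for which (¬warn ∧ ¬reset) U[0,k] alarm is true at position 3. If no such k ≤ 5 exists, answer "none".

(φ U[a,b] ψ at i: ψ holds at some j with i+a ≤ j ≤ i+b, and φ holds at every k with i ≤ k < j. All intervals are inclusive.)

none

Need earliest j ≥ 3 with alarm, and (¬warn ∧ ¬reset) at every k in [3,j-1].
  j=3: rhs fails.
  j=4: rhs holds but lhs fails at k=3.
  j=5: rhs fails.
  j=6: rhs holds but lhs fails at k=3.
  j=7: rhs holds but lhs fails at k=3.
  j=8: rhs fails.
No witness within the range → none.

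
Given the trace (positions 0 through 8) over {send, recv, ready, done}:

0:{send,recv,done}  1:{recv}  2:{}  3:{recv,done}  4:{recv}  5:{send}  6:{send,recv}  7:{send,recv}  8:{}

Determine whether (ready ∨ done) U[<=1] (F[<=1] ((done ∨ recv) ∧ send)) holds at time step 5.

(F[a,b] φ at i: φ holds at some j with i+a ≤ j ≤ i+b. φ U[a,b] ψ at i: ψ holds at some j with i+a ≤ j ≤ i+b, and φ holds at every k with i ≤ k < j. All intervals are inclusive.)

Need some j in [5,6] with F[<=1] ((done ∨ recv) ∧ send), and (ready ∨ done) at every k in [5,j-1].
  j=5: F[<=1] ((done ∨ recv) ∧ send) holds; no prefix to check → satisfied.

Holds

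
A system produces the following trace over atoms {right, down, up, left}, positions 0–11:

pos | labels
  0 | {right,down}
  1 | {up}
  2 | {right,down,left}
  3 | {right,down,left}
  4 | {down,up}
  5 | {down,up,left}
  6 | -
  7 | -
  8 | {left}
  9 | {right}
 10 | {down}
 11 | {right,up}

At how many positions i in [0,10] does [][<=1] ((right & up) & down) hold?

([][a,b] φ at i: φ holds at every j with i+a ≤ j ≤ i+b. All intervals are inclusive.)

Evaluate at each i in [0,10]:
  i=0: ✗ (fails at j=0)
  i=1: ✗ (fails at j=1)
  i=2: ✗ (fails at j=2)
  i=3: ✗ (fails at j=3)
  i=4: ✗ (fails at j=4)
  i=5: ✗ (fails at j=5)
  i=6: ✗ (fails at j=6)
  i=7: ✗ (fails at j=7)
  i=8: ✗ (fails at j=8)
  i=9: ✗ (fails at j=9)
  i=10: ✗ (fails at j=10)
Positions where it holds: {} → 0.

0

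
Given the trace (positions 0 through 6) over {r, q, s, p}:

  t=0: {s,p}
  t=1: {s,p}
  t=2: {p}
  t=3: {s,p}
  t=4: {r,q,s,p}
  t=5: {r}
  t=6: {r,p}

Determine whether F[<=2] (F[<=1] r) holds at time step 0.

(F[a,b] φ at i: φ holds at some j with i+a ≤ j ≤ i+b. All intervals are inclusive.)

Check F[<=1] r at each j in [0,2]:
  j=0: fails (none in [0,1])
  j=1: fails (none in [1,2])
  j=2: fails (none in [2,3])
No position in the window satisfies it → formula fails.

False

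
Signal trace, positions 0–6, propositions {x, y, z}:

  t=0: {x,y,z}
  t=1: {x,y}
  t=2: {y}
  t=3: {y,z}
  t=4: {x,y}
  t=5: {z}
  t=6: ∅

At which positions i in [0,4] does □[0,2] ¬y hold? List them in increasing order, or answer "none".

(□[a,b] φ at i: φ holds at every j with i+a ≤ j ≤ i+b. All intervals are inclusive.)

none

Evaluate at each i in [0,4]:
  i=0: ✗ (fails at j=0)
  i=1: ✗ (fails at j=1)
  i=2: ✗ (fails at j=2)
  i=3: ✗ (fails at j=3)
  i=4: ✗ (fails at j=4)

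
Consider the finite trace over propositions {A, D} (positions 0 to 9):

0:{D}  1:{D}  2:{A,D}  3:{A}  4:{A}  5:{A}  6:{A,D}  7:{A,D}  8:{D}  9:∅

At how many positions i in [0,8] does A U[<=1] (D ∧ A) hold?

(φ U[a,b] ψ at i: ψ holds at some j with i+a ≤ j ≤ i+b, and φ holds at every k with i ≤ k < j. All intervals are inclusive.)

Evaluate at each i in [0,8]:
  i=0: ✗ (no rhs in [0,1])
  i=1: ✗ (lhs fails at k=1 before rhs at j=2)
  i=2: ✓ (rhs at j=2)
  i=3: ✗ (no rhs in [3,4])
  i=4: ✗ (no rhs in [4,5])
  i=5: ✓ (rhs at j=6; lhs holds on [5,5])
  i=6: ✓ (rhs at j=6)
  i=7: ✓ (rhs at j=7)
  i=8: ✗ (no rhs in [8,9])
Positions where it holds: {2, 5, 6, 7} → 4.

4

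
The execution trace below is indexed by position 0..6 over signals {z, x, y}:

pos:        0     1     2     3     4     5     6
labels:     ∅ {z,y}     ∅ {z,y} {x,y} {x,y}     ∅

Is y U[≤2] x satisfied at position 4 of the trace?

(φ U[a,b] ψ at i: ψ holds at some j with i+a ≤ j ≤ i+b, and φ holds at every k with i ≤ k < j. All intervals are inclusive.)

True

Need some j in [4,6] with x, and y at every k in [4,j-1].
  j=4: x holds; no prefix to check → satisfied.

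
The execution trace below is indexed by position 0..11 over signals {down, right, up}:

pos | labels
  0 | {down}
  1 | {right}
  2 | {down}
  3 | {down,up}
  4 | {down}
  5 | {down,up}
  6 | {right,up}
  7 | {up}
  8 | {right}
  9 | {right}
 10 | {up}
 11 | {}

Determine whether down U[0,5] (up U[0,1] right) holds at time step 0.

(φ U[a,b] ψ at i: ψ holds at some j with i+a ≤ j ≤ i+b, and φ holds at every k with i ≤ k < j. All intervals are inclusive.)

Holds

Need some j in [0,5] with (up U[0,1] right), and down at every k in [0,j-1].
  j=0: (up U[0,1] right) — fails.
  j=1: (up U[0,1] right) holds; down holds at every k in [0,0] → satisfied.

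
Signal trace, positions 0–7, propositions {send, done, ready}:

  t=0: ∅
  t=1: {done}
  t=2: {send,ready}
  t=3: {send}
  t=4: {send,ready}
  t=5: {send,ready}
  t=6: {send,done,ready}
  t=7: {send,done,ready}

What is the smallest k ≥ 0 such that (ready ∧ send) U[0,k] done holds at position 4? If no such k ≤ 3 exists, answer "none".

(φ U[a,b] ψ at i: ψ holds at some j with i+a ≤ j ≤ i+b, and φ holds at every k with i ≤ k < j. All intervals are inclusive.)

2

Need earliest j ≥ 4 with done, and (ready ∧ send) at every k in [4,j-1].
  j=4: rhs fails.
  j=5: rhs fails.
  j=6: rhs holds; lhs holds on [4,5]. k = 2.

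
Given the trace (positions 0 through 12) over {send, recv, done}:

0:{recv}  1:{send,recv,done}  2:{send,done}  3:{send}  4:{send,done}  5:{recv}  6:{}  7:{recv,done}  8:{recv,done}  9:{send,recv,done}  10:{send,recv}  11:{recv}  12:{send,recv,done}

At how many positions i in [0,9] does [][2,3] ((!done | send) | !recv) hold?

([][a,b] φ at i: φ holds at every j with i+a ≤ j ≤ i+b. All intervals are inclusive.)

7

Evaluate at each i in [0,9]:
  i=0: ✓ (all of [2,3])
  i=1: ✓ (all of [3,4])
  i=2: ✓ (all of [4,5])
  i=3: ✓ (all of [5,6])
  i=4: ✗ (fails at j=7)
  i=5: ✗ (fails at j=7)
  i=6: ✗ (fails at j=8)
  i=7: ✓ (all of [9,10])
  i=8: ✓ (all of [10,11])
  i=9: ✓ (all of [11,12])
Positions where it holds: {0, 1, 2, 3, 7, 8, 9} → 7.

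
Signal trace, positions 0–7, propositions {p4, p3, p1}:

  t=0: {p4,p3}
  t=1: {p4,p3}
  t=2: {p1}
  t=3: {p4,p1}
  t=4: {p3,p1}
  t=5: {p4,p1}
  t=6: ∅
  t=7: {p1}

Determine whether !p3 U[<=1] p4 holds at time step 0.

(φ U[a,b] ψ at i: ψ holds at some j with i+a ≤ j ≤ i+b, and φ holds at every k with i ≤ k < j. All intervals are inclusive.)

Need some j in [0,1] with p4, and !p3 at every k in [0,j-1].
  j=0: p4 holds; no prefix to check → satisfied.

Yes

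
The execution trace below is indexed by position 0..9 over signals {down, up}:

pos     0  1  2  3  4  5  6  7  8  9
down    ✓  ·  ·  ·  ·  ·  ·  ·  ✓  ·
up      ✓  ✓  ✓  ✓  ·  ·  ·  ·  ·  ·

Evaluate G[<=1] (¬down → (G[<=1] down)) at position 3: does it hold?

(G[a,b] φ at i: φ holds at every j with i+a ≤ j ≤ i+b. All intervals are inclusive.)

No

Check (¬down → (G[<=1] down)) at every j in [3,4]:
  j=3: antecedent true; consequent fails at 3 → ✗
  j=4: antecedent true; consequent fails at 4 → ✗
Fails at j=3 → formula fails.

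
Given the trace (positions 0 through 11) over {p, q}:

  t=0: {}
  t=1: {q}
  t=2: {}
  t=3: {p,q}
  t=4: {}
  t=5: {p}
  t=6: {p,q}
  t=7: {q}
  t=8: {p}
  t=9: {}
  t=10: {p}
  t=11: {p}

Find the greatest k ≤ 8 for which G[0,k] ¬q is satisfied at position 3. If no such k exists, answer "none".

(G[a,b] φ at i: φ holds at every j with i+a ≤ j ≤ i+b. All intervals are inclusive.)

¬q must hold from j=3 onward; find where it first fails.
  j=3: fails → no k works.

none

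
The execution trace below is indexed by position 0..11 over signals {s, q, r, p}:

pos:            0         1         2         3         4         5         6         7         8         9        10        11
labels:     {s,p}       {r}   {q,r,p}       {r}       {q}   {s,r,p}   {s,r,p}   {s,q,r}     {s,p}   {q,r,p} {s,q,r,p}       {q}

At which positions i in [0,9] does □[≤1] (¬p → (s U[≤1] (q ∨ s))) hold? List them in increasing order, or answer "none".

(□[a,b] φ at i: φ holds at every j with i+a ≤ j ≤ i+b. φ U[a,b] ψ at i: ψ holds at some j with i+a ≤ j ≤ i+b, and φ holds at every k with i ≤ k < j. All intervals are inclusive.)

4, 5, 6, 7, 8, 9

Evaluate at each i in [0,9]:
  i=0: ✗ (fails at j=1)
  i=1: ✗ (fails at j=1)
  i=2: ✗ (fails at j=3)
  i=3: ✗ (fails at j=3)
  i=4: ✓ (all of [4,5])
  i=5: ✓ (all of [5,6])
  i=6: ✓ (all of [6,7])
  i=7: ✓ (all of [7,8])
  i=8: ✓ (all of [8,9])
  i=9: ✓ (all of [9,10])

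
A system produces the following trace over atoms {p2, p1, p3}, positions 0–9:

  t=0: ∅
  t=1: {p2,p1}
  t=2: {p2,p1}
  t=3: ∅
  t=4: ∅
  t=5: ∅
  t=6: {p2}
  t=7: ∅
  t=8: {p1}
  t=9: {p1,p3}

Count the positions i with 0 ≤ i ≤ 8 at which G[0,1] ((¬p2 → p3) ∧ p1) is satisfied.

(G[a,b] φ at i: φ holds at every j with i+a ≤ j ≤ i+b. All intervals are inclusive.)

Evaluate at each i in [0,8]:
  i=0: ✗ (fails at j=0)
  i=1: ✓ (all of [1,2])
  i=2: ✗ (fails at j=3)
  i=3: ✗ (fails at j=3)
  i=4: ✗ (fails at j=4)
  i=5: ✗ (fails at j=5)
  i=6: ✗ (fails at j=6)
  i=7: ✗ (fails at j=7)
  i=8: ✗ (fails at j=8)
Positions where it holds: {1} → 1.

1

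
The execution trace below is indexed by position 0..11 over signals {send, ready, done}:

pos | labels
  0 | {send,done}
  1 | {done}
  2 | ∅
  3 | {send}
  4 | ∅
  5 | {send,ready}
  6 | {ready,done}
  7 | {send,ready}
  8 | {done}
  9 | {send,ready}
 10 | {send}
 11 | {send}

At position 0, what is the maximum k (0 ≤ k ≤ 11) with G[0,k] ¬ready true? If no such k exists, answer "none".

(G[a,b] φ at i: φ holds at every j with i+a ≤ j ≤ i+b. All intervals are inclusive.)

4

¬ready must hold from j=0 onward; find where it first fails.
  j=0: holds
  j=1: holds
  j=2: holds
  j=3: holds
  j=4: holds
  j=5: fails
Holds on [0,4], so largest k = 4.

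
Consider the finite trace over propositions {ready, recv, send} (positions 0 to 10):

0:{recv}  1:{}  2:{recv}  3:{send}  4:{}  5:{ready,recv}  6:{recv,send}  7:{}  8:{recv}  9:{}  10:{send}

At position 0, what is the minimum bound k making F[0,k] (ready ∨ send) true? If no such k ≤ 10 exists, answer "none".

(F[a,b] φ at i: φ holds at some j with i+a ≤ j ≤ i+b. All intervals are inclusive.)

3

Scan j = 0,1,… for (ready ∨ send):
  j=0: fails
  j=1: fails
  j=2: fails
  j=3: holds
First hit at j=3, so smallest k = 3-0 = 3.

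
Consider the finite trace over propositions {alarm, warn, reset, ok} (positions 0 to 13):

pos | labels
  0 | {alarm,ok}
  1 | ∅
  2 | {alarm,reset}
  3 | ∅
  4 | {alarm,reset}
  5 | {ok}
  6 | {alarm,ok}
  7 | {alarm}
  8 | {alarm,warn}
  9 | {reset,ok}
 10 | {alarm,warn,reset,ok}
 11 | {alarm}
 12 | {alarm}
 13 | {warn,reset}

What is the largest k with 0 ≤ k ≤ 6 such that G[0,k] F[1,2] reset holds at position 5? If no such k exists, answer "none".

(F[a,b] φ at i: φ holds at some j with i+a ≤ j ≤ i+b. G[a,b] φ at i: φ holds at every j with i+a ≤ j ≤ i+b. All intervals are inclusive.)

none

F[1,2] reset must hold from j=5 onward; find where it first fails.
  j=5: fails → no k works.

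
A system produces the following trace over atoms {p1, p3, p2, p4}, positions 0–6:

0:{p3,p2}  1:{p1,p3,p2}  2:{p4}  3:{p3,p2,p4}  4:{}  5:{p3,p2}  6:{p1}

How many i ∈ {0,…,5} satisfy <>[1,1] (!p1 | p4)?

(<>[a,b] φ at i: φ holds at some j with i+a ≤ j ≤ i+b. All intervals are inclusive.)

Evaluate at each i in [0,5]:
  i=0: ✗ (none in [1,1])
  i=1: ✓ (witness j=2)
  i=2: ✓ (witness j=3)
  i=3: ✓ (witness j=4)
  i=4: ✓ (witness j=5)
  i=5: ✗ (none in [6,6])
Positions where it holds: {1, 2, 3, 4} → 4.

4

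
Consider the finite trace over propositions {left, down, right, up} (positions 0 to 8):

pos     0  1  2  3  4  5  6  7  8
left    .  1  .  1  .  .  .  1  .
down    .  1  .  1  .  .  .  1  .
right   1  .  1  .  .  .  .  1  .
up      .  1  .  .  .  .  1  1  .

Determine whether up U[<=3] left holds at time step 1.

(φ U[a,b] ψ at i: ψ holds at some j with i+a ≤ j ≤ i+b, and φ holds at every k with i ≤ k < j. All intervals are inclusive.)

Need some j in [1,4] with left, and up at every k in [1,j-1].
  j=1: left holds; no prefix to check → satisfied.

Yes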